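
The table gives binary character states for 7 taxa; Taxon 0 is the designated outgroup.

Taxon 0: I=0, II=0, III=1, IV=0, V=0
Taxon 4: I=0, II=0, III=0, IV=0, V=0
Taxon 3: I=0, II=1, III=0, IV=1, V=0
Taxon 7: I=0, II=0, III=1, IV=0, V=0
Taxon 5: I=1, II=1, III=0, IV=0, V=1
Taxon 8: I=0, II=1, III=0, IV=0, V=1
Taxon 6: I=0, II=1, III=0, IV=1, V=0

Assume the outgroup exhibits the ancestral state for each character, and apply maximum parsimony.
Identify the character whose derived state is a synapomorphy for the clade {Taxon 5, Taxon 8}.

V

Character polarity is set by the outgroup: the derived state is whichever differs from the outgroup's state, so for III the derived state is '0', and for the remaining characters it is '1'.
I (derived state '1') is unique to Taxon 5 (autapomorphy; uninformative for grouping).
Only Taxon 3, Taxon 5, Taxon 6, and Taxon 8 show the derived state '1' for II, supporting them as a clade.
III: derived state '0' in Taxon 3, Taxon 4, Taxon 5, Taxon 6, and Taxon 8 only — synapomorphy for {Taxon 3, Taxon 4, Taxon 5, Taxon 6, Taxon 8}.
IV: derived state '1' in Taxon 3 and Taxon 6 only — synapomorphy for {Taxon 3, Taxon 6}.
V: derived state '1' in Taxon 5 and Taxon 8 only — synapomorphy for {Taxon 5, Taxon 8}.
Most parsimonious ingroup topology: ((Taxon 4,((Taxon 3,Taxon 6),(Taxon 5,Taxon 8))),Taxon 7).
The clade {Taxon 5, Taxon 8} is supported by V: its derived state '1' occurs in exactly those taxa and in no other taxon (including the outgroup).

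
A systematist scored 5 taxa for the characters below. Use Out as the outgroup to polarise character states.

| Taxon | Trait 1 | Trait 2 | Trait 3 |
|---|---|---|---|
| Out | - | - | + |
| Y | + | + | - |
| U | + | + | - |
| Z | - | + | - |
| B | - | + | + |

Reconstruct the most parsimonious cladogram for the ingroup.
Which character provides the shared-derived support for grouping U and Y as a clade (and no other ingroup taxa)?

Trait 1

Character polarity is set by the outgroup: the derived state is whichever differs from the outgroup's state, so for Trait 3 the derived state is '-', and for the remaining characters it is '+'.
Trait 1: derived state '+' in U and Y only — synapomorphy for {U, Y}.
All ingroup taxa share the derived state '+' for Trait 2; it defines the ingroup but does not resolve relationships within it.
Only U, Y, and Z show the derived state '-' for Trait 3, supporting them as a clade.
Most parsimonious ingroup topology: (((Y,U),Z),B).
The clade {U, Y} is supported by Trait 1: its derived state '+' occurs in exactly those taxa and in no other taxon (including the outgroup).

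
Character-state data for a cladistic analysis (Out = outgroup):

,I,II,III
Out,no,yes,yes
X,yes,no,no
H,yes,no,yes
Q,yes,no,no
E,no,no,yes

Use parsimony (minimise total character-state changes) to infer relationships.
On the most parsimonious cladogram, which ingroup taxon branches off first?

E

Character polarity is set by the outgroup: the derived state is whichever differs from the outgroup's state, so for II, III the derived state is 'no', and for the remaining characters it is 'yes'.
Only H, Q, and X show the derived state 'yes' for I, supporting them as a clade.
All ingroup taxa share the derived state 'no' for II; it defines the ingroup but does not resolve relationships within it.
Only Q and X show the derived state 'no' for III, supporting them as a clade.
Most parsimonious ingroup topology: (((X,Q),H),E).
E is sister to the clade containing all other ingroup taxa, so it is the earliest-diverging (most basal) ingroup lineage.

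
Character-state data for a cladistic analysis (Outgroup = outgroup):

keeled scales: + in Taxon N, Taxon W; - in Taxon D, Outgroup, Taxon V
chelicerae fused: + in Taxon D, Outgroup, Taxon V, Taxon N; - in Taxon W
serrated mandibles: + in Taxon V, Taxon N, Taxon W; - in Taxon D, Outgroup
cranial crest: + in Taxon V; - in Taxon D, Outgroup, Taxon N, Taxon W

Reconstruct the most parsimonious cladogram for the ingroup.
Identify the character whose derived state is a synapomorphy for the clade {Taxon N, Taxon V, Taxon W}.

serrated mandibles

Character polarity is set by the outgroup: the derived state is whichever differs from the outgroup's state, so for chelicerae fused the derived state is '-', and for the remaining characters it is '+'.
keeled scales: derived state '+' in Taxon N and Taxon W only — synapomorphy for {Taxon N, Taxon W}.
chelicerae fused (derived state '-') is unique to Taxon W (autapomorphy; uninformative for grouping).
Only Taxon N, Taxon V, and Taxon W show the derived state '+' for serrated mandibles, supporting them as a clade.
cranial crest: derived state '+' in Taxon V only — an autapomorphy, so it tells us nothing about relationships among taxa.
Most parsimonious ingroup topology: (((Taxon N,Taxon W),Taxon V),Taxon D).
The clade {Taxon N, Taxon V, Taxon W} is supported by serrated mandibles: its derived state '+' occurs in exactly those taxa and in no other taxon (including the outgroup).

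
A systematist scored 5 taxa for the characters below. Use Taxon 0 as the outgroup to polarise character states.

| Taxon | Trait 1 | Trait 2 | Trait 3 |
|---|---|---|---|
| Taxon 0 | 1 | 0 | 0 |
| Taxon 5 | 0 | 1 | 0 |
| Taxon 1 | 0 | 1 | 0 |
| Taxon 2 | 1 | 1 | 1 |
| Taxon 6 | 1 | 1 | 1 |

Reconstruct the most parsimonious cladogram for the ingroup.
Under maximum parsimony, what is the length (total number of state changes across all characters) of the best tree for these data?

Character polarity is set by the outgroup: the derived state is whichever differs from the outgroup's state, so for Trait 1 the derived state is '0', and for the remaining characters it is '1'.
Trait 1: derived state '0' in Taxon 1 and Taxon 5 only — synapomorphy for {Taxon 1, Taxon 5}.
Trait 2 (derived state '1') is shared by all ingroup taxa — unites the whole ingroup.
Trait 3 (derived state '1') is shared by Taxon 2 and Taxon 6 — a synapomorphy uniting that clade.
Most parsimonious ingroup topology: ((Taxon 5,Taxon 1),(Taxon 2,Taxon 6)).
Changes per character on this tree: Trait 1: 1; Trait 2: 1; Trait 3: 1.
Total = 3.

3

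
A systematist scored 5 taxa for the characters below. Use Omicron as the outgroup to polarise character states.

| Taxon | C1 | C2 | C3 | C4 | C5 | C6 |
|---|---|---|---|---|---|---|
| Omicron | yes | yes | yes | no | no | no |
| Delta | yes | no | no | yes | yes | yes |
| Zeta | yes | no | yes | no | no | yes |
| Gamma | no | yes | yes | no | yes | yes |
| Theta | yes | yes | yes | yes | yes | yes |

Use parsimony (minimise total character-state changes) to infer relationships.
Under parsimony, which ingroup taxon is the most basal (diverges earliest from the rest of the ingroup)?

Character polarity is set by the outgroup: the derived state is whichever differs from the outgroup's state, so for C1, C2, C3 the derived state is 'no', and for the remaining characters it is 'yes'.
C1 (derived state 'no') is unique to Gamma (autapomorphy; uninformative for grouping).
C2 groups Delta and Zeta, which is incompatible with the clades supported by the remaining characters; treating it as convergent (homoplasy) costs fewer steps than any alternative tree.
C3 (derived state 'no') is unique to Delta (autapomorphy; uninformative for grouping).
C4: derived state 'yes' in Delta and Theta only — synapomorphy for {Delta, Theta}.
C5: derived state 'yes' in Delta, Gamma, and Theta only — synapomorphy for {Delta, Gamma, Theta}.
All ingroup taxa share the derived state 'yes' for C6; it defines the ingroup but does not resolve relationships within it.
Most parsimonious ingroup topology: (((Delta,Theta),Gamma),Zeta).
Zeta is sister to the clade containing all other ingroup taxa, so it is the earliest-diverging (most basal) ingroup lineage.

Zeta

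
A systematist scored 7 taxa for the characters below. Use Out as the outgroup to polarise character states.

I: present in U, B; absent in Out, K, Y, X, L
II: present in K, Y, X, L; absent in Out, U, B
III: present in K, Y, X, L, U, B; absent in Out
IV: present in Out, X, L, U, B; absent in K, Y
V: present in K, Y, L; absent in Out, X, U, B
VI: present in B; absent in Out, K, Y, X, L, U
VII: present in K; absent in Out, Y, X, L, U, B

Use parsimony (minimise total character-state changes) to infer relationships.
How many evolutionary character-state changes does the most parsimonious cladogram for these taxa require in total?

7

Character polarity is set by the outgroup: the derived state is whichever differs from the outgroup's state, so for IV the derived state is 'absent', and for the remaining characters it is 'present'.
Only B and U show the derived state 'present' for I, supporting them as a clade.
II: derived state 'present' in K, L, X, and Y only — synapomorphy for {K, L, X, Y}.
III (derived state 'present') is shared by all ingroup taxa — unites the whole ingroup.
Only K and Y show the derived state 'absent' for IV, supporting them as a clade.
V (derived state 'present') is shared by K, L, and Y — a synapomorphy uniting that clade.
VI: derived state 'present' in B only — an autapomorphy, so it tells us nothing about relationships among taxa.
VII (derived state 'present') is unique to K (autapomorphy; uninformative for grouping).
Most parsimonious ingroup topology: ((((K,Y),L),X),(U,B)).
Changes per character on this tree: I: 1; II: 1; III: 1; IV: 1; V: 1; VI: 1; VII: 1.
Total = 7.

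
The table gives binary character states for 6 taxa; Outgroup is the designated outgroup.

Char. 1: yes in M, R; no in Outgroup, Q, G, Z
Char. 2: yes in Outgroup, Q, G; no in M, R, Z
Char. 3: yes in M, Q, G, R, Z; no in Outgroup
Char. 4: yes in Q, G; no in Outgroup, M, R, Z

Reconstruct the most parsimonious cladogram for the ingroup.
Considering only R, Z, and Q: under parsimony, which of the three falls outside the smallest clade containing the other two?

Q

Character polarity is set by the outgroup: the derived state is whichever differs from the outgroup's state, so for Char. 2 the derived state is 'no', and for the remaining characters it is 'yes'.
Char. 1 (derived state 'yes') is shared by M and R — a synapomorphy uniting that clade.
Char. 2 (derived state 'no') is shared by M, R, and Z — a synapomorphy uniting that clade.
Char. 3 (derived state 'yes') is shared by all ingroup taxa — unites the whole ingroup.
Char. 4: derived state 'yes' in G and Q only — synapomorphy for {G, Q}.
Most parsimonious ingroup topology: (((M,R),Z),(Q,G)).
R and Z share a more recent common ancestor with each other than either does with Q, so Q is the least closely related of the three.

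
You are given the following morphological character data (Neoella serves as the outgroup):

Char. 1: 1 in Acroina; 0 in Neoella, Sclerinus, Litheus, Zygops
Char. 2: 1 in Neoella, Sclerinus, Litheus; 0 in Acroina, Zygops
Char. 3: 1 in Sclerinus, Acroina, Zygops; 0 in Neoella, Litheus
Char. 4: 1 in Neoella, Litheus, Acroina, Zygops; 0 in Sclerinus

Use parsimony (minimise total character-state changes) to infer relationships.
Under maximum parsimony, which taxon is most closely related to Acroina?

Zygops

Character polarity is set by the outgroup: the derived state is whichever differs from the outgroup's state, so for Char. 2, Char. 4 the derived state is '0', and for the remaining characters it is '1'.
Char. 1 (derived state '1') is unique to Acroina (autapomorphy; uninformative for grouping).
Only Acroina and Zygops show the derived state '0' for Char. 2, supporting them as a clade.
Char. 3: derived state '1' in Acroina, Sclerinus, and Zygops only — synapomorphy for {Acroina, Sclerinus, Zygops}.
Char. 4: derived state '0' in Sclerinus only — an autapomorphy, so it tells us nothing about relationships among taxa.
Most parsimonious ingroup topology: ((Sclerinus,(Acroina,Zygops)),Litheus).
Acroina and Zygops form a cherry on this tree, so they are sister taxa.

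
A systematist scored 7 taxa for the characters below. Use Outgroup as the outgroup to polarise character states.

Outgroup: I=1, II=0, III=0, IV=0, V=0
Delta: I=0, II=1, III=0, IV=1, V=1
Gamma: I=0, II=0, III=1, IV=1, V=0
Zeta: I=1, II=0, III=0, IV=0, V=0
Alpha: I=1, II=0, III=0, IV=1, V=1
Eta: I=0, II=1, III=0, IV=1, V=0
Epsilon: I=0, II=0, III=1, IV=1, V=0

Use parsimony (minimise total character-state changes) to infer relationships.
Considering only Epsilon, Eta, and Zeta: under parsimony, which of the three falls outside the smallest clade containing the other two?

Character polarity is set by the outgroup: the derived state is whichever differs from the outgroup's state, so for I the derived state is '0', and for the remaining characters it is '1'.
Only Delta, Epsilon, Eta, and Gamma show the derived state '0' for I, supporting them as a clade.
II: derived state '1' in Delta and Eta only — synapomorphy for {Delta, Eta}.
III: derived state '1' in Epsilon and Gamma only — synapomorphy for {Epsilon, Gamma}.
IV: derived state '1' in Alpha, Delta, Epsilon, Eta, and Gamma only — synapomorphy for {Alpha, Delta, Epsilon, Eta, Gamma}.
V (state '1') occurs in Alpha and Delta but conflicts with the nesting implied by the other characters — most parsimoniously interpreted as homoplasy.
Most parsimonious ingroup topology: ((((Epsilon,Gamma),(Delta,Eta)),Alpha),Zeta).
Epsilon and Eta share a more recent common ancestor with each other than either does with Zeta, so Zeta is the least closely related of the three.

Zeta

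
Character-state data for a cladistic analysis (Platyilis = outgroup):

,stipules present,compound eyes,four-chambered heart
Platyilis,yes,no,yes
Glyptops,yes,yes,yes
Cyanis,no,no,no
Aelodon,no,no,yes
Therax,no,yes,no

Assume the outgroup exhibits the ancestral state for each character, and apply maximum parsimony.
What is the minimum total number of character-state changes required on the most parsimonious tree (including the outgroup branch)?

Character polarity is set by the outgroup: the derived state is whichever differs from the outgroup's state, so for stipules present, four-chambered heart the derived state is 'no', and for the remaining characters it is 'yes'.
Only Aelodon, Cyanis, and Therax show the derived state 'no' for stipules present, supporting them as a clade.
compound eyes (state 'yes') occurs in Glyptops and Therax but conflicts with the nesting implied by the other characters — most parsimoniously interpreted as homoplasy.
four-chambered heart: derived state 'no' in Cyanis and Therax only — synapomorphy for {Cyanis, Therax}.
Most parsimonious ingroup topology: (Glyptops,((Cyanis,Therax),Aelodon)).
Changes per character on this tree: stipules present: 1; compound eyes: 2; four-chambered heart: 1.
Total = 4.

4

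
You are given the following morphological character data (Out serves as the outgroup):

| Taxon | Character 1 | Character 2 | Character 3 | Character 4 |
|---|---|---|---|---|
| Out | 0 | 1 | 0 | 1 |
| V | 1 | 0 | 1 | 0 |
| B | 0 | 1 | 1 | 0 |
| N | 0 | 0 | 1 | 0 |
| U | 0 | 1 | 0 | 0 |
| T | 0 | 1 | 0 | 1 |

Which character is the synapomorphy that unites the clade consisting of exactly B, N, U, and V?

Character 4

Character polarity is set by the outgroup: the derived state is whichever differs from the outgroup's state, so for Character 2, Character 4 the derived state is '0', and for the remaining characters it is '1'.
Character 1 (derived state '1') is unique to V (autapomorphy; uninformative for grouping).
Character 2: derived state '0' in N and V only — synapomorphy for {N, V}.
Only B, N, and V show the derived state '1' for Character 3, supporting them as a clade.
Character 4 (derived state '0') is shared by B, N, U, and V — a synapomorphy uniting that clade.
Most parsimonious ingroup topology: ((U,((V,N),B)),T).
The clade {B, N, U, V} is supported by Character 4: its derived state '0' occurs in exactly those taxa and in no other taxon (including the outgroup).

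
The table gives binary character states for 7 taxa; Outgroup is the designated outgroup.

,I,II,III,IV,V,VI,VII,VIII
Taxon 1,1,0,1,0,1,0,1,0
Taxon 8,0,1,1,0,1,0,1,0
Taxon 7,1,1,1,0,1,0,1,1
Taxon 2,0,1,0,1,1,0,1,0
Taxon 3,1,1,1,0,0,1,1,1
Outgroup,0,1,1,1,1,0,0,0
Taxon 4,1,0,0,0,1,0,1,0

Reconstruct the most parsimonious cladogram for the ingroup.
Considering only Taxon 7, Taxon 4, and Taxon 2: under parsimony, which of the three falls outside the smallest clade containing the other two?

Taxon 2

Character polarity is set by the outgroup: the derived state is whichever differs from the outgroup's state, so for II, III, IV, V the derived state is '0', and for the remaining characters it is '1'.
Only Taxon 1, Taxon 3, Taxon 4, and Taxon 7 show the derived state '1' for I, supporting them as a clade.
II (derived state '0') is shared by Taxon 1 and Taxon 4 — a synapomorphy uniting that clade.
III groups Taxon 2 and Taxon 4, which is incompatible with the clades supported by the remaining characters; treating it as convergent (homoplasy) costs fewer steps than any alternative tree.
Only Taxon 1, Taxon 3, Taxon 4, Taxon 7, and Taxon 8 show the derived state '0' for IV, supporting them as a clade.
V: derived state '0' in Taxon 3 only — an autapomorphy, so it tells us nothing about relationships among taxa.
VI (derived state '1') is unique to Taxon 3 (autapomorphy; uninformative for grouping).
VII (derived state '1') is shared by all ingroup taxa — unites the whole ingroup.
VIII: derived state '1' in Taxon 3 and Taxon 7 only — synapomorphy for {Taxon 3, Taxon 7}.
Most parsimonious ingroup topology: ((((Taxon 7,Taxon 3),(Taxon 1,Taxon 4)),Taxon 8),Taxon 2).
Taxon 7 and Taxon 4 share a more recent common ancestor with each other than either does with Taxon 2, so Taxon 2 is the least closely related of the three.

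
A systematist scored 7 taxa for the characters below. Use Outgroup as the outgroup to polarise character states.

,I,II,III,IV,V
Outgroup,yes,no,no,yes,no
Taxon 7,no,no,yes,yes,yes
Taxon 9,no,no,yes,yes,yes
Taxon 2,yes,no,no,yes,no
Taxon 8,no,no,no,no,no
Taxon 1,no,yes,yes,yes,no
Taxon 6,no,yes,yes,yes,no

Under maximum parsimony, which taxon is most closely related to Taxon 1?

Taxon 6

Character polarity is set by the outgroup: the derived state is whichever differs from the outgroup's state, so for I, IV the derived state is 'no', and for the remaining characters it is 'yes'.
I: derived state 'no' in Taxon 1, Taxon 6, Taxon 7, Taxon 8, and Taxon 9 only — synapomorphy for {Taxon 1, Taxon 6, Taxon 7, Taxon 8, Taxon 9}.
II: derived state 'yes' in Taxon 1 and Taxon 6 only — synapomorphy for {Taxon 1, Taxon 6}.
Only Taxon 1, Taxon 6, Taxon 7, and Taxon 9 show the derived state 'yes' for III, supporting them as a clade.
IV (derived state 'no') is unique to Taxon 8 (autapomorphy; uninformative for grouping).
Only Taxon 7 and Taxon 9 show the derived state 'yes' for V, supporting them as a clade.
Most parsimonious ingroup topology: ((((Taxon 7,Taxon 9),(Taxon 1,Taxon 6)),Taxon 8),Taxon 2).
Taxon 1 and Taxon 6 form a cherry on this tree, so they are sister taxa.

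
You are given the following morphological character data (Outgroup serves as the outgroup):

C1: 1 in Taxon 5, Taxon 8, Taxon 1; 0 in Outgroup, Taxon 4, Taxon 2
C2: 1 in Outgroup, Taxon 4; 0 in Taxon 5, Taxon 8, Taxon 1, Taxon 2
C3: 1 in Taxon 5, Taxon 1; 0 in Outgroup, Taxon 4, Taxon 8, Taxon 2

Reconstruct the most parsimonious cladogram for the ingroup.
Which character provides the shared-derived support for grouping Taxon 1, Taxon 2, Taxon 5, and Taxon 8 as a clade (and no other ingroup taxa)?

C2

Character polarity is set by the outgroup: the derived state is whichever differs from the outgroup's state, so for C2 the derived state is '0', and for the remaining characters it is '1'.
Only Taxon 1, Taxon 5, and Taxon 8 show the derived state '1' for C1, supporting them as a clade.
C2: derived state '0' in Taxon 1, Taxon 2, Taxon 5, and Taxon 8 only — synapomorphy for {Taxon 1, Taxon 2, Taxon 5, Taxon 8}.
Only Taxon 1 and Taxon 5 show the derived state '1' for C3, supporting them as a clade.
Most parsimonious ingroup topology: ((((Taxon 1,Taxon 5),Taxon 8),Taxon 2),Taxon 4).
The clade {Taxon 1, Taxon 2, Taxon 5, Taxon 8} is supported by C2: its derived state '0' occurs in exactly those taxa and in no other taxon (including the outgroup).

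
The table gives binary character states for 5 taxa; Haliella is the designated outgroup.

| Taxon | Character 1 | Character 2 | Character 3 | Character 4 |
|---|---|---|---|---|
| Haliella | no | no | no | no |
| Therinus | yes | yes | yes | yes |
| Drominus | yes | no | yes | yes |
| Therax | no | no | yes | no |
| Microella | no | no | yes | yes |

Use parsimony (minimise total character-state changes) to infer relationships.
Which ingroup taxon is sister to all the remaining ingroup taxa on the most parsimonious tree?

Therax

The outgroup has state 'no' for every character, so 'yes' is the derived state throughout.
Character 1: derived state 'yes' in Drominus and Therinus only — synapomorphy for {Drominus, Therinus}.
Character 2: derived state 'yes' in Therinus only — an autapomorphy, so it tells us nothing about relationships among taxa.
All ingroup taxa share the derived state 'yes' for Character 3; it defines the ingroup but does not resolve relationships within it.
Character 4: derived state 'yes' in Drominus, Microella, and Therinus only — synapomorphy for {Drominus, Microella, Therinus}.
Most parsimonious ingroup topology: (((Therinus,Drominus),Microella),Therax).
Therax is sister to the clade containing all other ingroup taxa, so it is the earliest-diverging (most basal) ingroup lineage.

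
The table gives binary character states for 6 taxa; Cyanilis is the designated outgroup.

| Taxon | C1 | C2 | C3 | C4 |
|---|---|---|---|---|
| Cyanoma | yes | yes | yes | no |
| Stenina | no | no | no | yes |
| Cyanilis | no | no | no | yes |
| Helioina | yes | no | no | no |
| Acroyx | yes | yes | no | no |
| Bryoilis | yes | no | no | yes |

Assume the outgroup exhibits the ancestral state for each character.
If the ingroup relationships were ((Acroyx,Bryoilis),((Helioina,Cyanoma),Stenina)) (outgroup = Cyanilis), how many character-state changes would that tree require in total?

Map each character onto ((Acroyx,Bryoilis),((Helioina,Cyanoma),Stenina)) (rooted by Cyanilis) and count the minimum state changes it requires (Fitch parsimony):
C1: 2; C2: 2; C3: 1; C4: 2.
Total tree length = 7.

7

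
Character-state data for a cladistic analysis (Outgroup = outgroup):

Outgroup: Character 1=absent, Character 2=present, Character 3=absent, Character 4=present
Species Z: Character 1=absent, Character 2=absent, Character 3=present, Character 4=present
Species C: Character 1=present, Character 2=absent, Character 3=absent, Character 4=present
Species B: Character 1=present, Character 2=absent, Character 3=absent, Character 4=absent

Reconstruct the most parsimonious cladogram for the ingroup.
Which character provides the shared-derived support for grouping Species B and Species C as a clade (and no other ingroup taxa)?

Character 1

Character polarity is set by the outgroup: the derived state is whichever differs from the outgroup's state, so for Character 2, Character 4 the derived state is 'absent', and for the remaining characters it is 'present'.
Character 1: derived state 'present' in Species B and Species C only — synapomorphy for {Species B, Species C}.
All ingroup taxa share the derived state 'absent' for Character 2; it defines the ingroup but does not resolve relationships within it.
Character 3 (derived state 'present') is unique to Species Z (autapomorphy; uninformative for grouping).
Character 4 (derived state 'absent') is unique to Species B (autapomorphy; uninformative for grouping).
Most parsimonious ingroup topology: (Species Z,(Species C,Species B)).
The clade {Species B, Species C} is supported by Character 1: its derived state 'present' occurs in exactly those taxa and in no other taxon (including the outgroup).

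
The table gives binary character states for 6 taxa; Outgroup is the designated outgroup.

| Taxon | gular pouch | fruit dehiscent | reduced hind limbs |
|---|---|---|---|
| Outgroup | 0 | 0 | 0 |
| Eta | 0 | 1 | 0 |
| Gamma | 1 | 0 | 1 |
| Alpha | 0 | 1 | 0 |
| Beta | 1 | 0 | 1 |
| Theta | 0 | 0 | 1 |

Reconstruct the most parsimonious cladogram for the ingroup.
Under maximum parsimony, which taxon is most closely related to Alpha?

Eta

The outgroup has state '0' for every character, so '1' is the derived state throughout.
gular pouch: derived state '1' in Beta and Gamma only — synapomorphy for {Beta, Gamma}.
Only Alpha and Eta show the derived state '1' for fruit dehiscent, supporting them as a clade.
Only Beta, Gamma, and Theta show the derived state '1' for reduced hind limbs, supporting them as a clade.
Most parsimonious ingroup topology: ((Eta,Alpha),((Gamma,Beta),Theta)).
Alpha and Eta form a cherry on this tree, so they are sister taxa.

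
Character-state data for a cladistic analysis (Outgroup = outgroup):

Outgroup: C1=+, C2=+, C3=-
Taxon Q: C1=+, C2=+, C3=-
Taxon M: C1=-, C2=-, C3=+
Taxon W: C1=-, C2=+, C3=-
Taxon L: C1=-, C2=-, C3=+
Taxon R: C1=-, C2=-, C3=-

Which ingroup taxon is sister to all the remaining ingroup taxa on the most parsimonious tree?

Taxon Q

Character polarity is set by the outgroup: the derived state is whichever differs from the outgroup's state, so for C1, C2 the derived state is '-', and for the remaining characters it is '+'.
C1: derived state '-' in Taxon L, Taxon M, Taxon R, and Taxon W only — synapomorphy for {Taxon L, Taxon M, Taxon R, Taxon W}.
C2 (derived state '-') is shared by Taxon L, Taxon M, and Taxon R — a synapomorphy uniting that clade.
Only Taxon L and Taxon M show the derived state '+' for C3, supporting them as a clade.
Most parsimonious ingroup topology: (Taxon Q,(((Taxon M,Taxon L),Taxon R),Taxon W)).
Taxon Q is sister to the clade containing all other ingroup taxa, so it is the earliest-diverging (most basal) ingroup lineage.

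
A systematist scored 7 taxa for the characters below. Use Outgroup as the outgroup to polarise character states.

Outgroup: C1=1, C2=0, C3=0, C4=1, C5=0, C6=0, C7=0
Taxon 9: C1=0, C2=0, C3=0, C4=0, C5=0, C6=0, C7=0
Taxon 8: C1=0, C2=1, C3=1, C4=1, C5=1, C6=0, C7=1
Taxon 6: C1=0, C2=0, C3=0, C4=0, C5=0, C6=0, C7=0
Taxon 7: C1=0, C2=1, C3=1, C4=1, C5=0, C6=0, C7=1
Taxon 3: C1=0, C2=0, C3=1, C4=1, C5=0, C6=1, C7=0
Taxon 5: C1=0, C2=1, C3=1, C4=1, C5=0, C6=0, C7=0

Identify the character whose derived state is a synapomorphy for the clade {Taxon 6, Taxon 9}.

Character polarity is set by the outgroup: the derived state is whichever differs from the outgroup's state, so for C1, C4 the derived state is '0', and for the remaining characters it is '1'.
C1 (derived state '0') is shared by all ingroup taxa — unites the whole ingroup.
Only Taxon 5, Taxon 7, and Taxon 8 show the derived state '1' for C2, supporting them as a clade.
C3 (derived state '1') is shared by Taxon 3, Taxon 5, Taxon 7, and Taxon 8 — a synapomorphy uniting that clade.
C4 (derived state '0') is shared by Taxon 6 and Taxon 9 — a synapomorphy uniting that clade.
C5 (derived state '1') is unique to Taxon 8 (autapomorphy; uninformative for grouping).
C6 (derived state '1') is unique to Taxon 3 (autapomorphy; uninformative for grouping).
Only Taxon 7 and Taxon 8 show the derived state '1' for C7, supporting them as a clade.
Most parsimonious ingroup topology: ((Taxon 9,Taxon 6),(((Taxon 8,Taxon 7),Taxon 5),Taxon 3)).
The clade {Taxon 6, Taxon 9} is supported by C4: its derived state '0' occurs in exactly those taxa and in no other taxon (including the outgroup).

C4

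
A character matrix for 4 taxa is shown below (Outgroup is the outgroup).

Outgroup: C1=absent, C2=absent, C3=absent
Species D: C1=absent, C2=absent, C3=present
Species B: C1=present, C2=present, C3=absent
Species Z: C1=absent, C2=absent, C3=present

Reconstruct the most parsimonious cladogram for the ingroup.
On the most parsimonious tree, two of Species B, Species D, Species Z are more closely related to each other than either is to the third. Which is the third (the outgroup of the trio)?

The outgroup has state 'absent' for every character, so 'present' is the derived state throughout.
C1 (derived state 'present') is unique to Species B (autapomorphy; uninformative for grouping).
C2 (derived state 'present') is unique to Species B (autapomorphy; uninformative for grouping).
Only Species D and Species Z show the derived state 'present' for C3, supporting them as a clade.
Most parsimonious ingroup topology: ((Species D,Species Z),Species B).
Species Z and Species D share a more recent common ancestor with each other than either does with Species B, so Species B is the least closely related of the three.

Species B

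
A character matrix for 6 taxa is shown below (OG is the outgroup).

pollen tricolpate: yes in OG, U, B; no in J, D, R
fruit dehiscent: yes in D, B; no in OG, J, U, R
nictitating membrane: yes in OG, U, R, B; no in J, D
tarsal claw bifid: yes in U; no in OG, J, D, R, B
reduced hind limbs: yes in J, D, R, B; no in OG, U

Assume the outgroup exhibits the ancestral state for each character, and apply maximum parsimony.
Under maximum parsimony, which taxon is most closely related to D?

J

Character polarity is set by the outgroup: the derived state is whichever differs from the outgroup's state, so for pollen tricolpate, nictitating membrane the derived state is 'no', and for the remaining characters it is 'yes'.
Only D, J, and R show the derived state 'no' for pollen tricolpate, supporting them as a clade.
fruit dehiscent groups B and D, which is incompatible with the clades supported by the remaining characters; treating it as convergent (homoplasy) costs fewer steps than any alternative tree.
nictitating membrane (derived state 'no') is shared by D and J — a synapomorphy uniting that clade.
tarsal claw bifid (derived state 'yes') is unique to U (autapomorphy; uninformative for grouping).
Only B, D, J, and R show the derived state 'yes' for reduced hind limbs, supporting them as a clade.
Most parsimonious ingroup topology: ((((J,D),R),B),U).
D and J form a cherry on this tree, so they are sister taxa.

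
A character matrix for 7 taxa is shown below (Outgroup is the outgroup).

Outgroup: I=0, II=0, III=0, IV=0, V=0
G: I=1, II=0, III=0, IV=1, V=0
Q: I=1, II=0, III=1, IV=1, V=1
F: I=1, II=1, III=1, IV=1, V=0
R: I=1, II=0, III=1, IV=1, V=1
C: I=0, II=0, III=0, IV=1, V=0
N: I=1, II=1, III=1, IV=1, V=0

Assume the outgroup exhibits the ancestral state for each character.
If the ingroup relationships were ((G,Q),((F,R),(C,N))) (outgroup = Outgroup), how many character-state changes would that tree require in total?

10

Map each character onto ((G,Q),((F,R),(C,N))) (rooted by Outgroup) and count the minimum state changes it requires (Fitch parsimony):
I: 2; II: 2; III: 3; IV: 1; V: 2.
Total tree length = 10.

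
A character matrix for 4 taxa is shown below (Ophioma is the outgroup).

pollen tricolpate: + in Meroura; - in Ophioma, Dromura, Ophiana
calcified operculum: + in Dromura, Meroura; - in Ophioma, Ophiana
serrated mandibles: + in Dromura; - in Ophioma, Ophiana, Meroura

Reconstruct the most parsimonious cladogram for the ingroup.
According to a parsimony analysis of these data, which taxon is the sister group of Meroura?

The outgroup has state '-' for every character, so '+' is the derived state throughout.
pollen tricolpate (derived state '+') is unique to Meroura (autapomorphy; uninformative for grouping).
Only Dromura and Meroura show the derived state '+' for calcified operculum, supporting them as a clade.
serrated mandibles: derived state '+' in Dromura only — an autapomorphy, so it tells us nothing about relationships among taxa.
Most parsimonious ingroup topology: ((Dromura,Meroura),Ophiana).
Meroura and Dromura form a cherry on this tree, so they are sister taxa.

Dromura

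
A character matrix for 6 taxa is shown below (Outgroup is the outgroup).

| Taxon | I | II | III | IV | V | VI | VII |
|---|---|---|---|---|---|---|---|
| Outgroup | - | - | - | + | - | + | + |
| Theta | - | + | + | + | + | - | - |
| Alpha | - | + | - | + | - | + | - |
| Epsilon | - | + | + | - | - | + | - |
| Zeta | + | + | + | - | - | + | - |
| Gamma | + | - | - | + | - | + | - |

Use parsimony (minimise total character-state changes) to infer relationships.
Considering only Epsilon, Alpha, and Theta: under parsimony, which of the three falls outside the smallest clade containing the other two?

Alpha

Character polarity is set by the outgroup: the derived state is whichever differs from the outgroup's state, so for IV, VI, VII the derived state is '-', and for the remaining characters it is '+'.
I (state '+') occurs in Gamma and Zeta but conflicts with the nesting implied by the other characters — most parsimoniously interpreted as homoplasy.
II: derived state '+' in Alpha, Epsilon, Theta, and Zeta only — synapomorphy for {Alpha, Epsilon, Theta, Zeta}.
Only Epsilon, Theta, and Zeta show the derived state '+' for III, supporting them as a clade.
Only Epsilon and Zeta show the derived state '-' for IV, supporting them as a clade.
V (derived state '+') is unique to Theta (autapomorphy; uninformative for grouping).
VI: derived state '-' in Theta only — an autapomorphy, so it tells us nothing about relationships among taxa.
All ingroup taxa share the derived state '-' for VII; it defines the ingroup but does not resolve relationships within it.
Most parsimonious ingroup topology: (((Theta,(Epsilon,Zeta)),Alpha),Gamma).
Theta and Epsilon share a more recent common ancestor with each other than either does with Alpha, so Alpha is the least closely related of the three.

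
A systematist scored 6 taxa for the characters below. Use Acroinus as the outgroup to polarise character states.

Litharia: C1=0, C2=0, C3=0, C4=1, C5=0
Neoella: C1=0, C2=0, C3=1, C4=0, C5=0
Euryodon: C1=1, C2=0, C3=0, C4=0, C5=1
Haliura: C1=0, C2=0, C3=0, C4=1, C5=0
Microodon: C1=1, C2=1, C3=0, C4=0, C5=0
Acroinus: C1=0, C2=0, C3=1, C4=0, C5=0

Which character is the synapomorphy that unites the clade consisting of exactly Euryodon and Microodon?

C1

Character polarity is set by the outgroup: the derived state is whichever differs from the outgroup's state, so for C3 the derived state is '0', and for the remaining characters it is '1'.
Only Euryodon and Microodon show the derived state '1' for C1, supporting them as a clade.
C2: derived state '1' in Microodon only — an autapomorphy, so it tells us nothing about relationships among taxa.
Only Euryodon, Haliura, Litharia, and Microodon show the derived state '0' for C3, supporting them as a clade.
C4: derived state '1' in Haliura and Litharia only — synapomorphy for {Haliura, Litharia}.
C5 (derived state '1') is unique to Euryodon (autapomorphy; uninformative for grouping).
Most parsimonious ingroup topology: (((Euryodon,Microodon),(Litharia,Haliura)),Neoella).
The clade {Euryodon, Microodon} is supported by C1: its derived state '1' occurs in exactly those taxa and in no other taxon (including the outgroup).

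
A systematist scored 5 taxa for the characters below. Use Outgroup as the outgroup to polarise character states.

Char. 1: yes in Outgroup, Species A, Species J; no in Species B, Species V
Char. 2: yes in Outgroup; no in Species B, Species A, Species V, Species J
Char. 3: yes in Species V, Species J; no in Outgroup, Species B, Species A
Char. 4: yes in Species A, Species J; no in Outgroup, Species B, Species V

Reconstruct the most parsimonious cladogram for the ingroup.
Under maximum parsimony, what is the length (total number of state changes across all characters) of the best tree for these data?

Character polarity is set by the outgroup: the derived state is whichever differs from the outgroup's state, so for Char. 1, Char. 2 the derived state is 'no', and for the remaining characters it is 'yes'.
Char. 1: derived state 'no' in Species B and Species V only — synapomorphy for {Species B, Species V}.
All ingroup taxa share the derived state 'no' for Char. 2; it defines the ingroup but does not resolve relationships within it.
Char. 3 (state 'yes') occurs in Species J and Species V but conflicts with the nesting implied by the other characters — most parsimoniously interpreted as homoplasy.
Char. 4: derived state 'yes' in Species A and Species J only — synapomorphy for {Species A, Species J}.
Most parsimonious ingroup topology: ((Species B,Species V),(Species A,Species J)).
Changes per character on this tree: Char. 1: 1; Char. 2: 1; Char. 3: 2; Char. 4: 1.
Total = 5.

5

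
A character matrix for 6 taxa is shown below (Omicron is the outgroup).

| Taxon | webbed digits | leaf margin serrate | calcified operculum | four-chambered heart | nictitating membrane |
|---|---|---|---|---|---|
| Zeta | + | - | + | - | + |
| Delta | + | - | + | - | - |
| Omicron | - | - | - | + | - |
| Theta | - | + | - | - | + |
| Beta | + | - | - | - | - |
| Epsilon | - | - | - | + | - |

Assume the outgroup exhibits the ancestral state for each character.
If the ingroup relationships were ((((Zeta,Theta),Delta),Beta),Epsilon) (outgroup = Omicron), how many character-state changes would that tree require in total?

7

Map each character onto ((((Zeta,Theta),Delta),Beta),Epsilon) (rooted by Omicron) and count the minimum state changes it requires (Fitch parsimony):
webbed digits: 2; leaf margin serrate: 1; calcified operculum: 2; four-chambered heart: 1; nictitating membrane: 1.
Total tree length = 7.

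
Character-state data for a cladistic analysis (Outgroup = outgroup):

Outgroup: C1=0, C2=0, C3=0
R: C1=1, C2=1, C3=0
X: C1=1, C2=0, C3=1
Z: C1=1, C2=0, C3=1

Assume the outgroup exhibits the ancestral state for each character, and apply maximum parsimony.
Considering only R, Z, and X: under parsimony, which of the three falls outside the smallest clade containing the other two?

R

The outgroup has state '0' for every character, so '1' is the derived state throughout.
All ingroup taxa share the derived state '1' for C1; it defines the ingroup but does not resolve relationships within it.
C2 (derived state '1') is unique to R (autapomorphy; uninformative for grouping).
C3: derived state '1' in X and Z only — synapomorphy for {X, Z}.
Most parsimonious ingroup topology: (R,(X,Z)).
Z and X share a more recent common ancestor with each other than either does with R, so R is the least closely related of the three.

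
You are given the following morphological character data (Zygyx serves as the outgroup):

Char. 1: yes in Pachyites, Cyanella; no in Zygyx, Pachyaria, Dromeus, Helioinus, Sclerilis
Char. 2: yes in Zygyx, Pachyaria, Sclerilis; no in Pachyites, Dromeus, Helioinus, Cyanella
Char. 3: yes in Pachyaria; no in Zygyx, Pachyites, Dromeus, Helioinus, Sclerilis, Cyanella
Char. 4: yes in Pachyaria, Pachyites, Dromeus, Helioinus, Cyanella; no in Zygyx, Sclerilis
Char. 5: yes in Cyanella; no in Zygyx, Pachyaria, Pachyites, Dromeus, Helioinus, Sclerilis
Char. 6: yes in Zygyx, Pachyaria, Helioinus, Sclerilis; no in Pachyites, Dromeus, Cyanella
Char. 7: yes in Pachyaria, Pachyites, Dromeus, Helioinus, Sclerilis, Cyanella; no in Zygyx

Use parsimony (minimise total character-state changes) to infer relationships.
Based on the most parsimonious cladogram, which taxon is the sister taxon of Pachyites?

Character polarity is set by the outgroup: the derived state is whichever differs from the outgroup's state, so for Char. 2, Char. 6 the derived state is 'no', and for the remaining characters it is 'yes'.
Only Cyanella and Pachyites show the derived state 'yes' for Char. 1, supporting them as a clade.
Only Cyanella, Dromeus, Helioinus, and Pachyites show the derived state 'no' for Char. 2, supporting them as a clade.
Char. 3 (derived state 'yes') is unique to Pachyaria (autapomorphy; uninformative for grouping).
Only Cyanella, Dromeus, Helioinus, Pachyaria, and Pachyites show the derived state 'yes' for Char. 4, supporting them as a clade.
Char. 5: derived state 'yes' in Cyanella only — an autapomorphy, so it tells us nothing about relationships among taxa.
Only Cyanella, Dromeus, and Pachyites show the derived state 'no' for Char. 6, supporting them as a clade.
Char. 7 (derived state 'yes') is shared by all ingroup taxa — unites the whole ingroup.
Most parsimonious ingroup topology: ((Pachyaria,(((Pachyites,Cyanella),Dromeus),Helioinus)),Sclerilis).
Pachyites and Cyanella form a cherry on this tree, so they are sister taxa.

Cyanella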